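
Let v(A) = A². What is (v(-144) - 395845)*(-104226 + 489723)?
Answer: -144603394173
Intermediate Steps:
(v(-144) - 395845)*(-104226 + 489723) = ((-144)² - 395845)*(-104226 + 489723) = (20736 - 395845)*385497 = -375109*385497 = -144603394173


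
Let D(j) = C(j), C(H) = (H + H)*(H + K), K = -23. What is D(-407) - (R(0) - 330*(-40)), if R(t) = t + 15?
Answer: 336805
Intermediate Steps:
C(H) = 2*H*(-23 + H) (C(H) = (H + H)*(H - 23) = (2*H)*(-23 + H) = 2*H*(-23 + H))
D(j) = 2*j*(-23 + j)
R(t) = 15 + t
D(-407) - (R(0) - 330*(-40)) = 2*(-407)*(-23 - 407) - ((15 + 0) - 330*(-40)) = 2*(-407)*(-430) - (15 + 13200) = 350020 - 1*13215 = 350020 - 13215 = 336805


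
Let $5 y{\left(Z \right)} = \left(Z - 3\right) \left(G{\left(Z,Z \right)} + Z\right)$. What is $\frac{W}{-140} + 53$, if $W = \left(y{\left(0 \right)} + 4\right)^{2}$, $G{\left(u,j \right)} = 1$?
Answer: $\frac{185211}{3500} \approx 52.917$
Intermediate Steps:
$y{\left(Z \right)} = \frac{\left(1 + Z\right) \left(-3 + Z\right)}{5}$ ($y{\left(Z \right)} = \frac{\left(Z - 3\right) \left(1 + Z\right)}{5} = \frac{\left(-3 + Z\right) \left(1 + Z\right)}{5} = \frac{\left(1 + Z\right) \left(-3 + Z\right)}{5}$)
$W = \frac{289}{25}$ ($W = \left(\left(- \frac{3}{5} - 0 + \frac{0^{2}}{5}\right) + 4\right)^{2} = \left(\left(- \frac{3}{5} + 0 + \frac{1}{5} \cdot 0\right) + 4\right)^{2} = \left(\left(- \frac{3}{5} + 0 + 0\right) + 4\right)^{2} = \left(- \frac{3}{5} + 4\right)^{2} = \left(\frac{17}{5}\right)^{2} = \frac{289}{25} \approx 11.56$)
$\frac{W}{-140} + 53 = \frac{1}{-140} \cdot \frac{289}{25} + 53 = \left(- \frac{1}{140}\right) \frac{289}{25} + 53 = - \frac{289}{3500} + 53 = \frac{185211}{3500}$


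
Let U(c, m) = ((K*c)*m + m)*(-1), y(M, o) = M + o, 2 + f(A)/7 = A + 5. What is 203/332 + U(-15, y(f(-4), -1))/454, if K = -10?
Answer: 246609/75364 ≈ 3.2722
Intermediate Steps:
f(A) = 21 + 7*A (f(A) = -14 + 7*(A + 5) = -14 + 7*(5 + A) = -14 + (35 + 7*A) = 21 + 7*A)
U(c, m) = -m + 10*c*m (U(c, m) = ((-10*c)*m + m)*(-1) = (-10*c*m + m)*(-1) = (m - 10*c*m)*(-1) = -m + 10*c*m)
203/332 + U(-15, y(f(-4), -1))/454 = 203/332 + (((21 + 7*(-4)) - 1)*(-1 + 10*(-15)))/454 = 203*(1/332) + (((21 - 28) - 1)*(-1 - 150))*(1/454) = 203/332 + ((-7 - 1)*(-151))*(1/454) = 203/332 - 8*(-151)*(1/454) = 203/332 + 1208*(1/454) = 203/332 + 604/227 = 246609/75364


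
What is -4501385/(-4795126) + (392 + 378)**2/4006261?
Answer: 426056191365/392051556814 ≈ 1.0867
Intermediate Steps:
-4501385/(-4795126) + (392 + 378)**2/4006261 = -4501385*(-1/4795126) + 770**2*(1/4006261) = 643055/685018 + 592900*(1/4006261) = 643055/685018 + 84700/572323 = 426056191365/392051556814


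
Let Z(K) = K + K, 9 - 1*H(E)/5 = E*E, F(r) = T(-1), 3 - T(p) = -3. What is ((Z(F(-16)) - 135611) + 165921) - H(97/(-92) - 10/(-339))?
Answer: 29455283989133/972691344 ≈ 30282.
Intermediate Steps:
T(p) = 6 (T(p) = 3 - 1*(-3) = 3 + 3 = 6)
F(r) = 6
H(E) = 45 - 5*E² (H(E) = 45 - 5*E*E = 45 - 5*E²)
Z(K) = 2*K
((Z(F(-16)) - 135611) + 165921) - H(97/(-92) - 10/(-339)) = ((2*6 - 135611) + 165921) - (45 - 5*(97/(-92) - 10/(-339))²) = ((12 - 135611) + 165921) - (45 - 5*(97*(-1/92) - 10*(-1/339))²) = (-135599 + 165921) - (45 - 5*(-97/92 + 10/339)²) = 30322 - (45 - 5*(-31963/31188)²) = 30322 - (45 - 5*1021633369/972691344) = 30322 - (45 - 5108166845/972691344) = 30322 - 1*38662943635/972691344 = 30322 - 38662943635/972691344 = 29455283989133/972691344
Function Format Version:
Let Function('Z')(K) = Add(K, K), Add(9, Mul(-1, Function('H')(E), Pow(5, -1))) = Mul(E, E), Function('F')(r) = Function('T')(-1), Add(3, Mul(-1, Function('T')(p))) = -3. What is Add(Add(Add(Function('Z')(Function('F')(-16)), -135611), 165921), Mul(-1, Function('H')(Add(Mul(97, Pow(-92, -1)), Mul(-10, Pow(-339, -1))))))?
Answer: Rational(29455283989133, 972691344) ≈ 30282.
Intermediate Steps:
Function('T')(p) = 6 (Function('T')(p) = Add(3, Mul(-1, -3)) = Add(3, 3) = 6)
Function('F')(r) = 6
Function('H')(E) = Add(45, Mul(-5, Pow(E, 2))) (Function('H')(E) = Add(45, Mul(-5, Mul(E, E))) = Add(45, Mul(-5, Pow(E, 2))))
Function('Z')(K) = Mul(2, K)
Add(Add(Add(Function('Z')(Function('F')(-16)), -135611), 165921), Mul(-1, Function('H')(Add(Mul(97, Pow(-92, -1)), Mul(-10, Pow(-339, -1)))))) = Add(Add(Add(Mul(2, 6), -135611), 165921), Mul(-1, Add(45, Mul(-5, Pow(Add(Mul(97, Pow(-92, -1)), Mul(-10, Pow(-339, -1))), 2))))) = Add(Add(Add(12, -135611), 165921), Mul(-1, Add(45, Mul(-5, Pow(Add(Mul(97, Rational(-1, 92)), Mul(-10, Rational(-1, 339))), 2))))) = Add(Add(-135599, 165921), Mul(-1, Add(45, Mul(-5, Pow(Add(Rational(-97, 92), Rational(10, 339)), 2))))) = Add(30322, Mul(-1, Add(45, Mul(-5, Pow(Rational(-31963, 31188), 2))))) = Add(30322, Mul(-1, Add(45, Mul(-5, Rational(1021633369, 972691344))))) = Add(30322, Mul(-1, Add(45, Rational(-5108166845, 972691344)))) = Add(30322, Mul(-1, Rational(38662943635, 972691344))) = Add(30322, Rational(-38662943635, 972691344)) = Rational(29455283989133, 972691344)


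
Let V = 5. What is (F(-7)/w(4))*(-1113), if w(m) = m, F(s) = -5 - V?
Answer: 5565/2 ≈ 2782.5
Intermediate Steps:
F(s) = -10 (F(s) = -5 - 1*5 = -5 - 5 = -10)
(F(-7)/w(4))*(-1113) = -10/4*(-1113) = -10*¼*(-1113) = -5/2*(-1113) = 5565/2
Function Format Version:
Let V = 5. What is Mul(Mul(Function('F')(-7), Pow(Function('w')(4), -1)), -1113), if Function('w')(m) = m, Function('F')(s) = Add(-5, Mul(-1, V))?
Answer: Rational(5565, 2) ≈ 2782.5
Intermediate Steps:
Function('F')(s) = -10 (Function('F')(s) = Add(-5, Mul(-1, 5)) = Add(-5, -5) = -10)
Mul(Mul(Function('F')(-7), Pow(Function('w')(4), -1)), -1113) = Mul(Mul(-10, Pow(4, -1)), -1113) = Mul(Mul(-10, Rational(1, 4)), -1113) = Mul(Rational(-5, 2), -1113) = Rational(5565, 2)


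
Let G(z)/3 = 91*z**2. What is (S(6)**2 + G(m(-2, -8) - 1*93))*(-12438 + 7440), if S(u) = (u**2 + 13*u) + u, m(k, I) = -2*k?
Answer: -10879811334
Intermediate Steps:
S(u) = u**2 + 14*u
G(z) = 273*z**2 (G(z) = 3*(91*z**2) = 273*z**2)
(S(6)**2 + G(m(-2, -8) - 1*93))*(-12438 + 7440) = ((6*(14 + 6))**2 + 273*(-2*(-2) - 1*93)**2)*(-12438 + 7440) = ((6*20)**2 + 273*(4 - 93)**2)*(-4998) = (120**2 + 273*(-89)**2)*(-4998) = (14400 + 273*7921)*(-4998) = (14400 + 2162433)*(-4998) = 2176833*(-4998) = -10879811334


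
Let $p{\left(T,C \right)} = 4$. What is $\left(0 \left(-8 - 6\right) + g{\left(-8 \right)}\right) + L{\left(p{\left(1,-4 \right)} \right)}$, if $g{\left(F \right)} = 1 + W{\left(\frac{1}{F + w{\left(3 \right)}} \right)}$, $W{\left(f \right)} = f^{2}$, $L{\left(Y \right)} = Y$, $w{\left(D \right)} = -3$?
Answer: $\frac{606}{121} \approx 5.0083$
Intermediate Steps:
$g{\left(F \right)} = 1 + \frac{1}{\left(-3 + F\right)^{2}}$ ($g{\left(F \right)} = 1 + \left(\frac{1}{F - 3}\right)^{2} = 1 + \left(\frac{1}{-3 + F}\right)^{2} = 1 + \frac{1}{\left(-3 + F\right)^{2}}$)
$\left(0 \left(-8 - 6\right) + g{\left(-8 \right)}\right) + L{\left(p{\left(1,-4 \right)} \right)} = \left(0 \left(-8 - 6\right) + \left(1 + \frac{1}{\left(-3 - 8\right)^{2}}\right)\right) + 4 = \left(0 \left(-14\right) + \left(1 + \frac{1}{121}\right)\right) + 4 = \left(0 + \left(1 + \frac{1}{121}\right)\right) + 4 = \left(0 + \frac{122}{121}\right) + 4 = \frac{122}{121} + 4 = \frac{606}{121}$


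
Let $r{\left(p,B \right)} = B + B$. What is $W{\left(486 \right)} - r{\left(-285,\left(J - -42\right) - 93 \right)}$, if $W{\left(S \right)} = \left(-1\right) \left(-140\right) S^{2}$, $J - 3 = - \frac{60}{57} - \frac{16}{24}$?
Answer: $\frac{1884849748}{57} \approx 3.3068 \cdot 10^{7}$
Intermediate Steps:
$J = \frac{73}{57}$ ($J = 3 - \left(\frac{2}{3} + \frac{20}{19}\right) = 3 - \frac{98}{57} = \frac{73}{57} \approx 1.2807$)
$W{\left(S \right)} = 140 S^{2}$
$r{\left(p,B \right)} = 2 B$
$W{\left(486 \right)} - r{\left(-285,\left(J - -42\right) - 93 \right)} = 140 \cdot 486^{2} - 2 \left(\left(\frac{73}{57} - -42\right) - 93\right) = 140 \cdot 236196 - 2 \left(\left(\frac{73}{57} + 42\right) - 93\right) = 33067440 - 2 \left(\frac{2467}{57} - 93\right) = 33067440 - 2 \left(- \frac{2834}{57}\right) = 33067440 - - \frac{5668}{57} = 33067440 + \frac{5668}{57} = \frac{1884849748}{57}$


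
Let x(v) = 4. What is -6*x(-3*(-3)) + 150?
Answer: 126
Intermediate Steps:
-6*x(-3*(-3)) + 150 = -6*4 + 150 = -24 + 150 = 126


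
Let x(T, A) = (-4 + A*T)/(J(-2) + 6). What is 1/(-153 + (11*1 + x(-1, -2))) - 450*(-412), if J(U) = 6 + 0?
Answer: 158146194/853 ≈ 1.8540e+5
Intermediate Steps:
J(U) = 6
x(T, A) = -⅓ + A*T/12 (x(T, A) = (-4 + A*T)/(6 + 6) = (-4 + A*T)/12 = (-4 + A*T)*(1/12) = -⅓ + A*T/12)
1/(-153 + (11*1 + x(-1, -2))) - 450*(-412) = 1/(-153 + (11*1 + (-⅓ + (1/12)*(-2)*(-1)))) - 450*(-412) = 1/(-153 + (11 + (-⅓ + ⅙))) + 185400 = 1/(-153 + (11 - ⅙)) + 185400 = 1/(-153 + 65/6) + 185400 = 1/(-853/6) + 185400 = -6/853 + 185400 = 158146194/853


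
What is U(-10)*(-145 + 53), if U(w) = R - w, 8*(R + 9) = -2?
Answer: -69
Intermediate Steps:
R = -37/4 (R = -9 + (1/8)*(-2) = -9 - 1/4 = -37/4 ≈ -9.2500)
U(w) = -37/4 - w
U(-10)*(-145 + 53) = (-37/4 - 1*(-10))*(-145 + 53) = (-37/4 + 10)*(-92) = (3/4)*(-92) = -69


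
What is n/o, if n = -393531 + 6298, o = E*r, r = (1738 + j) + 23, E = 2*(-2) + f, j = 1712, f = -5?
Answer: 387233/31257 ≈ 12.389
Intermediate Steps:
E = -9 (E = 2*(-2) - 5 = -4 - 5 = -9)
r = 3473 (r = (1738 + 1712) + 23 = 3450 + 23 = 3473)
o = -31257 (o = -9*3473 = -31257)
n = -387233
n/o = -387233/(-31257) = -387233*(-1/31257) = 387233/31257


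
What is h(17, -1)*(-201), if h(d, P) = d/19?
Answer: -3417/19 ≈ -179.84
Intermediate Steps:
h(d, P) = d/19 (h(d, P) = d*(1/19) = d/19)
h(17, -1)*(-201) = ((1/19)*17)*(-201) = (17/19)*(-201) = -3417/19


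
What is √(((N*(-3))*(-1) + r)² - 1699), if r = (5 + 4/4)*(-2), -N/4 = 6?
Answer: √5357 ≈ 73.192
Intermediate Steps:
N = -24 (N = -4*6 = -24)
r = -12 (r = (5 + 4*(¼))*(-2) = (5 + 1)*(-2) = 6*(-2) = -12)
√(((N*(-3))*(-1) + r)² - 1699) = √((-24*(-3)*(-1) - 12)² - 1699) = √((72*(-1) - 12)² - 1699) = √((-72 - 12)² - 1699) = √((-84)² - 1699) = √(7056 - 1699) = √5357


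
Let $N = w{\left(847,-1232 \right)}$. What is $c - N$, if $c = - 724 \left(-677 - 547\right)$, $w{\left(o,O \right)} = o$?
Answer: $885329$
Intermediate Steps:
$N = 847$
$c = 886176$ ($c = \left(-724\right) \left(-1224\right) = 886176$)
$c - N = 886176 - 847 = 885329$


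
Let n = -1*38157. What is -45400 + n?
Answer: -83557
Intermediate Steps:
n = -38157
-45400 + n = -45400 - 38157 = -83557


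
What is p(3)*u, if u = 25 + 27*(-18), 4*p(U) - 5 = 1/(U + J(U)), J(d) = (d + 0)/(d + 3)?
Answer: -17057/28 ≈ -609.18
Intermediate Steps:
J(d) = d/(3 + d)
p(U) = 5/4 + 1/(4*(U + U/(3 + U)))
u = -461 (u = 25 - 486 = -461)
p(3)*u = ((¼)*(3 + 5*3² + 21*3)/(3*(4 + 3)))*(-461) = ((¼)*(⅓)*(3 + 5*9 + 63)/7)*(-461) = ((¼)*(⅓)*(⅐)*(3 + 45 + 63))*(-461) = ((¼)*(⅓)*(⅐)*111)*(-461) = (37/28)*(-461) = -17057/28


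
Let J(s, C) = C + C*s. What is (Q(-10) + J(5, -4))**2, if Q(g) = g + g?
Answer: 1936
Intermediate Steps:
Q(g) = 2*g
(Q(-10) + J(5, -4))**2 = (2*(-10) - 4*(1 + 5))**2 = (-20 - 4*6)**2 = (-20 - 24)**2 = (-44)**2 = 1936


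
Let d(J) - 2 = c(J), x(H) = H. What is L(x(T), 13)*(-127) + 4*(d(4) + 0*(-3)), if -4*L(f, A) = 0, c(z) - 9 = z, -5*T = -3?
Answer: 60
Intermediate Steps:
T = 3/5 (T = -1/5*(-3) = 3/5 ≈ 0.60000)
c(z) = 9 + z
L(f, A) = 0 (L(f, A) = -1/4*0 = 0)
d(J) = 11 + J (d(J) = 2 + (9 + J) = 11 + J)
L(x(T), 13)*(-127) + 4*(d(4) + 0*(-3)) = 0*(-127) + 4*((11 + 4) + 0*(-3)) = 0 + 4*(15 + 0) = 0 + 4*15 = 0 + 60 = 60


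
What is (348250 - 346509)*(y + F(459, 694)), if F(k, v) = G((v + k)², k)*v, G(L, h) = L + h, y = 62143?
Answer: 1606926521435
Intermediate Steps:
F(k, v) = v*(k + (k + v)²) (F(k, v) = ((v + k)² + k)*v = ((k + v)² + k)*v = (k + (k + v)²)*v = v*(k + (k + v)²))
(348250 - 346509)*(y + F(459, 694)) = (348250 - 346509)*(62143 + 694*(459 + (459 + 694)²)) = 1741*(62143 + 694*(459 + 1153²)) = 1741*(62143 + 694*(459 + 1329409)) = 1741*(62143 + 694*1329868) = 1741*(62143 + 922928392) = 1741*922990535 = 1606926521435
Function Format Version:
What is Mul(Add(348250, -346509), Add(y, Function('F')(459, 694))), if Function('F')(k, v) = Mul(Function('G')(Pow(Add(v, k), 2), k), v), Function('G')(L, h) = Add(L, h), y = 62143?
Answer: 1606926521435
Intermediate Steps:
Function('F')(k, v) = Mul(v, Add(k, Pow(Add(k, v), 2))) (Function('F')(k, v) = Mul(Add(Pow(Add(v, k), 2), k), v) = Mul(Add(Pow(Add(k, v), 2), k), v) = Mul(Add(k, Pow(Add(k, v), 2)), v) = Mul(v, Add(k, Pow(Add(k, v), 2))))
Mul(Add(348250, -346509), Add(y, Function('F')(459, 694))) = Mul(Add(348250, -346509), Add(62143, Mul(694, Add(459, Pow(Add(459, 694), 2))))) = Mul(1741, Add(62143, Mul(694, Add(459, Pow(1153, 2))))) = Mul(1741, Add(62143, Mul(694, Add(459, 1329409)))) = Mul(1741, Add(62143, Mul(694, 1329868))) = Mul(1741, Add(62143, 922928392)) = Mul(1741, 922990535) = 1606926521435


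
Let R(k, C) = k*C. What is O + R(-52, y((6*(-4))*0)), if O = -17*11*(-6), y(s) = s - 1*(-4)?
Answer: 914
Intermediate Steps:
y(s) = 4 + s (y(s) = s + 4 = 4 + s)
R(k, C) = C*k
O = 1122 (O = -187*(-6) = 1122)
O + R(-52, y((6*(-4))*0)) = 1122 + (4 + (6*(-4))*0)*(-52) = 1122 + (4 - 24*0)*(-52) = 1122 + (4 + 0)*(-52) = 1122 + 4*(-52) = 1122 - 208 = 914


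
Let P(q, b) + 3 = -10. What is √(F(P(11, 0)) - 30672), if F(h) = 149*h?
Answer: I*√32609 ≈ 180.58*I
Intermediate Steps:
P(q, b) = -13 (P(q, b) = -3 - 10 = -13)
√(F(P(11, 0)) - 30672) = √(149*(-13) - 30672) = √(-1937 - 30672) = √(-32609) = I*√32609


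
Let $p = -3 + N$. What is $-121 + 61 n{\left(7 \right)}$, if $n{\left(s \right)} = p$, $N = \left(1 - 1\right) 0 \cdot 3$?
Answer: $-304$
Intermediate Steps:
$N = 0$ ($N = 0 \cdot 0 \cdot 3 = 0 \cdot 3 = 0$)
$p = -3$ ($p = -3 + 0 = -3$)
$n{\left(s \right)} = -3$
$-121 + 61 n{\left(7 \right)} = -121 + 61 \left(-3\right) = -121 - 183 = -304$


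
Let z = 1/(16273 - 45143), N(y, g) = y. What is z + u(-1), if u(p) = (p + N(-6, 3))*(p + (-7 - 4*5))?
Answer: 5658519/28870 ≈ 196.00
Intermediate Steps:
u(p) = (-27 + p)*(-6 + p) (u(p) = (p - 6)*(p + (-7 - 4*5)) = (-6 + p)*(p + (-7 - 20)) = (-6 + p)*(p - 27) = (-6 + p)*(-27 + p) = (-27 + p)*(-6 + p))
z = -1/28870 (z = 1/(-28870) = -1/28870 ≈ -3.4638e-5)
z + u(-1) = -1/28870 + (162 + (-1)² - 33*(-1)) = -1/28870 + (162 + 1 + 33) = -1/28870 + 196 = 5658519/28870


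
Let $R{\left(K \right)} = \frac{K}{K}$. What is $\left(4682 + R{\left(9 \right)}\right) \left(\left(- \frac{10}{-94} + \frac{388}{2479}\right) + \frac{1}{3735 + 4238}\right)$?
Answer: $\frac{2439727932}{1980721} \approx 1231.7$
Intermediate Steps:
$R{\left(K \right)} = 1$
$\left(4682 + R{\left(9 \right)}\right) \left(\left(- \frac{10}{-94} + \frac{388}{2479}\right) + \frac{1}{3735 + 4238}\right) = \left(4682 + 1\right) \left(\left(- \frac{10}{-94} + \frac{388}{2479}\right) + \frac{1}{3735 + 4238}\right) = 4683 \left(\left(\left(-10\right) \left(- \frac{1}{94}\right) + 388 \cdot \frac{1}{2479}\right) + \frac{1}{7973}\right) = 4683 \left(\left(\frac{5}{47} + \frac{388}{2479}\right) + \frac{1}{7973}\right) = 4683 \left(\frac{30631}{116513} + \frac{1}{7973}\right) = 4683 \cdot \frac{3646828}{13865047} = \frac{2439727932}{1980721}$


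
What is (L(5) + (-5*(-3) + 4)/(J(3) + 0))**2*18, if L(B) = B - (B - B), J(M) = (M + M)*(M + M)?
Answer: 39601/72 ≈ 550.01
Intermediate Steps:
J(M) = 4*M**2 (J(M) = (2*M)*(2*M) = 4*M**2)
L(B) = B (L(B) = B - 1*0 = B + 0 = B)
(L(5) + (-5*(-3) + 4)/(J(3) + 0))**2*18 = (5 + (-5*(-3) + 4)/(4*3**2 + 0))**2*18 = (5 + (15 + 4)/(4*9 + 0))**2*18 = (5 + 19/(36 + 0))**2*18 = (5 + 19/36)**2*18 = (199/36)**2*18 = (39601/1296)*18 = 39601/72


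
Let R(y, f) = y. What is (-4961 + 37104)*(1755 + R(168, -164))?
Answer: 61810989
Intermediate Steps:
(-4961 + 37104)*(1755 + R(168, -164)) = (-4961 + 37104)*(1755 + 168) = 32143*1923 = 61810989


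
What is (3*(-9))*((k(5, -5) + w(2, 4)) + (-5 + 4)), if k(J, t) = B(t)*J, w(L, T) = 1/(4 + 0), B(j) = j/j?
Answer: -459/4 ≈ -114.75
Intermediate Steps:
B(j) = 1
w(L, T) = ¼ (w(L, T) = 1/4 = ¼)
k(J, t) = J (k(J, t) = 1*J = J)
(3*(-9))*((k(5, -5) + w(2, 4)) + (-5 + 4)) = (3*(-9))*((5 + ¼) + (-5 + 4)) = -27*(21/4 - 1) = -27*17/4 = -459/4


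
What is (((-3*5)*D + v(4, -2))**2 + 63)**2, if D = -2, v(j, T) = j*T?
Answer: 299209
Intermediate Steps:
v(j, T) = T*j
(((-3*5)*D + v(4, -2))**2 + 63)**2 = ((-3*5*(-2) - 2*4)**2 + 63)**2 = ((-15*(-2) - 8)**2 + 63)**2 = ((30 - 8)**2 + 63)**2 = (22**2 + 63)**2 = (484 + 63)**2 = 547**2 = 299209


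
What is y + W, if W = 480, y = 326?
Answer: 806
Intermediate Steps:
y + W = 326 + 480 = 806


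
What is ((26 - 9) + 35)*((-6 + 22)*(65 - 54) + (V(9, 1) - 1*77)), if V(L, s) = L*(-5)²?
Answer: 16848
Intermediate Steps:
V(L, s) = 25*L (V(L, s) = L*25 = 25*L)
((26 - 9) + 35)*((-6 + 22)*(65 - 54) + (V(9, 1) - 1*77)) = ((26 - 9) + 35)*((-6 + 22)*(65 - 54) + (25*9 - 1*77)) = (17 + 35)*(16*11 + (225 - 77)) = 52*(176 + 148) = 52*324 = 16848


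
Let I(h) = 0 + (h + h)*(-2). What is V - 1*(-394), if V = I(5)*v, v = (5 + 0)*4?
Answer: -6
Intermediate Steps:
v = 20 (v = 5*4 = 20)
I(h) = -4*h (I(h) = 0 + (2*h)*(-2) = 0 - 4*h = -4*h)
V = -400 (V = -4*5*20 = -20*20 = -400)
V - 1*(-394) = -400 - 1*(-394) = -400 + 394 = -6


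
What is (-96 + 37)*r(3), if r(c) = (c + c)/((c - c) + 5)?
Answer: -354/5 ≈ -70.800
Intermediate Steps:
r(c) = 2*c/5 (r(c) = (2*c)/(0 + 5) = (2*c)/5 = (2*c)*(1/5) = 2*c/5)
(-96 + 37)*r(3) = (-96 + 37)*((2/5)*3) = -59*6/5 = -354/5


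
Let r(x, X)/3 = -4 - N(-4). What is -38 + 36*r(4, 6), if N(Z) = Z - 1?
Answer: 70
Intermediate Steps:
N(Z) = -1 + Z
r(x, X) = 3 (r(x, X) = 3*(-4 - (-1 - 4)) = 3*(-4 - 1*(-5)) = 3*(-4 + 5) = 3*1 = 3)
-38 + 36*r(4, 6) = -38 + 36*3 = -38 + 108 = 70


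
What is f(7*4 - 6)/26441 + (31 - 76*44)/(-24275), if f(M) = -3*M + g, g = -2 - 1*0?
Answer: 85948333/641855275 ≈ 0.13391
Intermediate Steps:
g = -2 (g = -2 + 0 = -2)
f(M) = -2 - 3*M (f(M) = -3*M - 2 = -2 - 3*M)
f(7*4 - 6)/26441 + (31 - 76*44)/(-24275) = (-2 - 3*(7*4 - 6))/26441 + (31 - 76*44)/(-24275) = (-2 - 3*(28 - 6))*(1/26441) + (31 - 3344)*(-1/24275) = (-2 - 3*22)*(1/26441) - 3313*(-1/24275) = (-2 - 66)*(1/26441) + 3313/24275 = -68*1/26441 + 3313/24275 = -68/26441 + 3313/24275 = 85948333/641855275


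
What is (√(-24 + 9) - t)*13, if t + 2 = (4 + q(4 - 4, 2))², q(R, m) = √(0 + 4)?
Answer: -442 + 13*I*√15 ≈ -442.0 + 50.349*I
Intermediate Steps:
q(R, m) = 2 (q(R, m) = √4 = 2)
t = 34 (t = -2 + (4 + 2)² = -2 + 6² = -2 + 36 = 34)
(√(-24 + 9) - t)*13 = (√(-24 + 9) - 1*34)*13 = (√(-15) - 34)*13 = (I*√15 - 34)*13 = (-34 + I*√15)*13 = -442 + 13*I*√15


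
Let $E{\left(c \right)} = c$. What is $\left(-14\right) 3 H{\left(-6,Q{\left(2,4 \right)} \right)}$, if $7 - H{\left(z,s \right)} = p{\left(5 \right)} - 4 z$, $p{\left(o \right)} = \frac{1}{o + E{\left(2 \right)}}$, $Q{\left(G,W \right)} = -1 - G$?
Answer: $720$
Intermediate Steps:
$p{\left(o \right)} = \frac{1}{2 + o}$ ($p{\left(o \right)} = \frac{1}{o + 2} = \frac{1}{2 + o}$)
$H{\left(z,s \right)} = \frac{48}{7} + 4 z$ ($H{\left(z,s \right)} = 7 - \left(\frac{1}{2 + 5} - 4 z\right) = 7 - \left(\frac{1}{7} - 4 z\right) = 7 + \left(- \frac{1}{7} + 4 z\right) = \frac{48}{7} + 4 z$)
$\left(-14\right) 3 H{\left(-6,Q{\left(2,4 \right)} \right)} = \left(-14\right) 3 \left(\frac{48}{7} + 4 \left(-6\right)\right) = - 42 \left(\frac{48}{7} - 24\right) = \left(-42\right) \left(- \frac{120}{7}\right) = 720$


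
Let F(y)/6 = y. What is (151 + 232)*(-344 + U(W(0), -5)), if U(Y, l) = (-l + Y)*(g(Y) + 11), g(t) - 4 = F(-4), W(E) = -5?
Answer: -131752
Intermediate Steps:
F(y) = 6*y
g(t) = -20 (g(t) = 4 + 6*(-4) = 4 - 24 = -20)
U(Y, l) = -9*Y + 9*l (U(Y, l) = (-l + Y)*(-20 + 11) = (Y - l)*(-9) = -9*Y + 9*l)
(151 + 232)*(-344 + U(W(0), -5)) = (151 + 232)*(-344 + (-9*(-5) + 9*(-5))) = 383*(-344 + (45 - 45)) = 383*(-344 + 0) = 383*(-344) = -131752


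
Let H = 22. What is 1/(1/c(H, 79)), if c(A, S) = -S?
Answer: -79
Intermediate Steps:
1/(1/c(H, 79)) = 1/(1/(-1*79)) = 1/(1/(-79)) = 1/(-1/79) = -79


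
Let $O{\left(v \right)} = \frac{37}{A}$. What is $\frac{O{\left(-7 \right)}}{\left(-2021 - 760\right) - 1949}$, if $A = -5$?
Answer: $\frac{37}{23650} \approx 0.0015645$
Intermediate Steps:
$O{\left(v \right)} = - \frac{37}{5}$ ($O{\left(v \right)} = \frac{37}{-5} = 37 \left(- \frac{1}{5}\right) = - \frac{37}{5}$)
$\frac{O{\left(-7 \right)}}{\left(-2021 - 760\right) - 1949} = - \frac{37}{5 \left(\left(-2021 - 760\right) - 1949\right)} = - \frac{37}{5 \left(-2781 - 1949\right)} = - \frac{37}{5 \left(-4730\right)} = \left(- \frac{37}{5}\right) \left(- \frac{1}{4730}\right) = \frac{37}{23650}$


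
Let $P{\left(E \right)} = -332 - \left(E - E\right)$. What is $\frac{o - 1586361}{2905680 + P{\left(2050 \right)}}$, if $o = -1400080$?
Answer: $- \frac{2986441}{2905348} \approx -1.0279$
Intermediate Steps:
$P{\left(E \right)} = -332$ ($P{\left(E \right)} = -332 - 0 = -332 + 0 = -332$)
$\frac{o - 1586361}{2905680 + P{\left(2050 \right)}} = \frac{-1400080 - 1586361}{2905680 - 332} = - \frac{2986441}{2905348}$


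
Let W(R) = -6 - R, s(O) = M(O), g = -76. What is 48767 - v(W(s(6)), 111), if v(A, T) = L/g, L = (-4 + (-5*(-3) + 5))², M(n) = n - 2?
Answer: 926637/19 ≈ 48770.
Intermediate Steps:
M(n) = -2 + n
s(O) = -2 + O
L = 256 (L = (-4 + (15 + 5))² = (-4 + 20)² = 16² = 256)
v(A, T) = -64/19 (v(A, T) = 256/(-76) = 256*(-1/76) = -64/19)
48767 - v(W(s(6)), 111) = 48767 - 1*(-64/19) = 48767 + 64/19 = 926637/19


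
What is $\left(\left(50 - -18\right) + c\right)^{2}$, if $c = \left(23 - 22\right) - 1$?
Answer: $4624$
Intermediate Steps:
$c = 0$ ($c = \left(23 - 22\right) - 1 = 1 - 1 = 0$)
$\left(\left(50 - -18\right) + c\right)^{2} = \left(\left(50 - -18\right) + 0\right)^{2} = \left(\left(50 + 18\right) + 0\right)^{2} = \left(68 + 0\right)^{2} = 68^{2} = 4624$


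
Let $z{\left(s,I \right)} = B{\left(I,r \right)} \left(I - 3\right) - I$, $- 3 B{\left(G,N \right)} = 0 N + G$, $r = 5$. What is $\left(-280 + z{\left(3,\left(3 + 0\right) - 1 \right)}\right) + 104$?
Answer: $- \frac{532}{3} \approx -177.33$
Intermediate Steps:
$B{\left(G,N \right)} = - \frac{G}{3}$ ($B{\left(G,N \right)} = - \frac{0 N + G}{3} = - \frac{0 + G}{3} = - \frac{G}{3}$)
$z{\left(s,I \right)} = - I - \frac{I \left(-3 + I\right)}{3}$ ($z{\left(s,I \right)} = - \frac{I}{3} \left(I - 3\right) - I = - \frac{I}{3} \left(-3 + I\right) - I = - \frac{I \left(-3 + I\right)}{3} - I = - I - \frac{I \left(-3 + I\right)}{3}$)
$\left(-280 + z{\left(3,\left(3 + 0\right) - 1 \right)}\right) + 104 = \left(-280 - \frac{\left(\left(3 + 0\right) - 1\right)^{2}}{3}\right) + 104 = \left(-280 - \frac{\left(3 - 1\right)^{2}}{3}\right) + 104 = \left(-280 - \frac{2^{2}}{3}\right) + 104 = \left(-280 - \frac{4}{3}\right) + 104 = - \frac{844}{3} + 104 = - \frac{532}{3}$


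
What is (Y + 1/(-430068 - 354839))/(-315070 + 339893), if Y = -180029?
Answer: -141306022304/19483746461 ≈ -7.2525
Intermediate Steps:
(Y + 1/(-430068 - 354839))/(-315070 + 339893) = (-180029 + 1/(-430068 - 354839))/(-315070 + 339893) = (-180029 + 1/(-784907))/24823 = (-180029 - 1/784907)*(1/24823) = -141306022304/784907*1/24823 = -141306022304/19483746461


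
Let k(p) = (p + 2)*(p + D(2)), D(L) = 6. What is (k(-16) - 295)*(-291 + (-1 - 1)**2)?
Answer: 44485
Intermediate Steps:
k(p) = (2 + p)*(6 + p) (k(p) = (p + 2)*(p + 6) = (2 + p)*(6 + p))
(k(-16) - 295)*(-291 + (-1 - 1)**2) = ((12 + (-16)**2 + 8*(-16)) - 295)*(-291 + (-1 - 1)**2) = ((12 + 256 - 128) - 295)*(-291 + (-2)**2) = (140 - 295)*(-291 + 4) = -155*(-287) = 44485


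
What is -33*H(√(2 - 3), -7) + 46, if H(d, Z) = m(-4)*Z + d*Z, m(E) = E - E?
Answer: 46 + 231*I ≈ 46.0 + 231.0*I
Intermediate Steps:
m(E) = 0
H(d, Z) = Z*d (H(d, Z) = 0*Z + d*Z = 0 + Z*d = Z*d)
-33*H(√(2 - 3), -7) + 46 = -(-231)*√(2 - 3) + 46 = -(-231)*√(-1) + 46 = -(-231)*I + 46 = 231*I + 46 = 46 + 231*I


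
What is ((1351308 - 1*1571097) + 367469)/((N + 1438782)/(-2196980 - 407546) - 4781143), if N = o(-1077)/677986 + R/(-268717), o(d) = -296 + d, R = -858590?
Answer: -70075507105133780332160/2268696228183114348755299 ≈ -0.030888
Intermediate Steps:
N = 581743051299/182186363962 (N = (-296 - 1077)/677986 - 858590/(-268717) = -1373*1/677986 - 858590*(-1/268717) = -1373/677986 + 858590/268717 = 581743051299/182186363962 ≈ 3.1931)
((1351308 - 1*1571097) + 367469)/((N + 1438782)/(-2196980 - 407546) - 4781143) = ((1351308 - 1*1571097) + 367469)/((581743051299/182186363962 + 1438782)/(-2196980 - 407546) - 4781143) = ((1351308 - 1571097) + 367469)/((262127042857025583/182186363962)/(-2604526) - 4781143) = (-219789 + 367469)/((262127042857025583/182186363962)*(-1/2604526) - 4781143) = 147680/(-262127042857025583/474509121784492012 - 4781143) = 147680/(-2268696228183114348755299/474509121784492012) = 147680*(-474509121784492012/2268696228183114348755299) = -70075507105133780332160/2268696228183114348755299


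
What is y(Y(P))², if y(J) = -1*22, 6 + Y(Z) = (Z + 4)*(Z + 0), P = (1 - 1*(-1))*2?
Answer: 484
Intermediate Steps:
P = 4 (P = (1 + 1)*2 = 2*2 = 4)
Y(Z) = -6 + Z*(4 + Z) (Y(Z) = -6 + (Z + 4)*(Z + 0) = -6 + (4 + Z)*Z = -6 + Z*(4 + Z))
y(J) = -22
y(Y(P))² = (-22)² = 484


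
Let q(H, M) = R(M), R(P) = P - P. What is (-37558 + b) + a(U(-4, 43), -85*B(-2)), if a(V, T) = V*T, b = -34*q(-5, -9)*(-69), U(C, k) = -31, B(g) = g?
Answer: -42828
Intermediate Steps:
R(P) = 0
q(H, M) = 0
b = 0 (b = -34*0*(-69) = 0*(-69) = 0)
a(V, T) = T*V
(-37558 + b) + a(U(-4, 43), -85*B(-2)) = (-37558 + 0) - 85*(-2)*(-31) = -37558 + 170*(-31) = -37558 - 5270 = -42828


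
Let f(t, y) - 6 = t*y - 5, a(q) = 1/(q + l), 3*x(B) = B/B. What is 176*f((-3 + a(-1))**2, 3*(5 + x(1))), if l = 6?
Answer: 556336/25 ≈ 22253.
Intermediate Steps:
x(B) = 1/3 (x(B) = (B/B)/3 = (1/3)*1 = 1/3)
a(q) = 1/(6 + q) (a(q) = 1/(q + 6) = 1/(6 + q))
f(t, y) = 1 + t*y (f(t, y) = 6 + (t*y - 5) = 6 + (-5 + t*y) = 1 + t*y)
176*f((-3 + a(-1))**2, 3*(5 + x(1))) = 176*(1 + (-3 + 1/(6 - 1))**2*(3*(5 + 1/3))) = 176*(1 + (-3 + 1/5)**2*(3*(16/3))) = 176*(1 + (-3 + 1/5)**2*16) = 176*(1 + (-14/5)**2*16) = 176*(1 + (196/25)*16) = 176*(1 + 3136/25) = 176*(3161/25) = 556336/25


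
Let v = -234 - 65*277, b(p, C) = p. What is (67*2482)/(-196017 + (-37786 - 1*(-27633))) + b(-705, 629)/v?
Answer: -1443843208/1880167315 ≈ -0.76793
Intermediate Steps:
v = -18239 (v = -234 - 18005 = -18239)
(67*2482)/(-196017 + (-37786 - 1*(-27633))) + b(-705, 629)/v = (67*2482)/(-196017 + (-37786 - 1*(-27633))) - 705/(-18239) = 166294/(-196017 + (-37786 + 27633)) - 705*(-1/18239) = 166294/(-196017 - 10153) + 705/18239 = 166294/(-206170) + 705/18239 = 166294*(-1/206170) + 705/18239 = -83147/103085 + 705/18239 = -1443843208/1880167315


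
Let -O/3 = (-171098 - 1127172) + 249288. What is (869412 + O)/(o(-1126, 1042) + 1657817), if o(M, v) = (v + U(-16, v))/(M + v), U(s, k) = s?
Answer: 56229012/23209267 ≈ 2.4227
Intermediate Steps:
O = 3146946 (O = -3*((-171098 - 1127172) + 249288) = -3*(-1298270 + 249288) = -3*(-1048982) = 3146946)
o(M, v) = (-16 + v)/(M + v) (o(M, v) = (v - 16)/(M + v) = (-16 + v)/(M + v))
(869412 + O)/(o(-1126, 1042) + 1657817) = (869412 + 3146946)/((-16 + 1042)/(-1126 + 1042) + 1657817) = 4016358/(1026/(-84) + 1657817) = 4016358/(-1/84*1026 + 1657817) = 4016358/(-171/14 + 1657817) = 4016358/(23209267/14) = 4016358*(14/23209267) = 56229012/23209267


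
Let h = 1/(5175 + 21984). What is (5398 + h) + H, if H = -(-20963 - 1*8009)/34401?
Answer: 560457865559/103810751 ≈ 5398.8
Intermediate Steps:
h = 1/27159 ≈ 3.6820e-5
H = 28972/34401 (H = -(-20963 - 8009)/34401 = -(-28972)/34401 = -1*(-28972/34401) = 28972/34401 ≈ 0.84219)
(5398 + h) + H = (5398 + 1/27159) + 28972/34401 = 146604283/27159 + 28972/34401 = 560457865559/103810751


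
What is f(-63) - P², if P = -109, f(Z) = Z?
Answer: -11944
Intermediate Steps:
f(-63) - P² = -63 - 1*(-109)² = -63 - 1*11881 = -63 - 11881 = -11944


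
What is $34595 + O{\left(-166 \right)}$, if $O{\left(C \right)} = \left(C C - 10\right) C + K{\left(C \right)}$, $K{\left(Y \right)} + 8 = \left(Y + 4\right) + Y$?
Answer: $-4538377$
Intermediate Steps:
$K{\left(Y \right)} = -4 + 2 Y$ ($K{\left(Y \right)} = -8 + \left(\left(Y + 4\right) + Y\right) = -8 + \left(\left(4 + Y\right) + Y\right) = -8 + \left(4 + 2 Y\right) = -4 + 2 Y$)
$O{\left(C \right)} = -4 + 2 C + C \left(-10 + C^{2}\right)$ ($O{\left(C \right)} = \left(C C - 10\right) C + \left(-4 + 2 C\right) = \left(C^{2} - 10\right) C + \left(-4 + 2 C\right) = \left(-10 + C^{2}\right) C + \left(-4 + 2 C\right) = C \left(-10 + C^{2}\right) + \left(-4 + 2 C\right) = -4 + 2 C + C \left(-10 + C^{2}\right)$)
$34595 + O{\left(-166 \right)} = 34595 - \left(-1324 + 4574296\right) = 34595 - 4572972 = -4538377$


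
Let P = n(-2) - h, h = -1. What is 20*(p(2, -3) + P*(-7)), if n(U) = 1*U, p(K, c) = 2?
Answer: 180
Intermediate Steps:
n(U) = U
P = -1 (P = -2 - 1*(-1) = -2 + 1 = -1)
20*(p(2, -3) + P*(-7)) = 20*(2 - 1*(-7)) = 20*(2 + 7) = 20*9 = 180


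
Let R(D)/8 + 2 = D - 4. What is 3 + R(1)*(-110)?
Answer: 4403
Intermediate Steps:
R(D) = -48 + 8*D (R(D) = -16 + 8*(D - 4) = -16 + 8*(-4 + D) = -16 + (-32 + 8*D) = -48 + 8*D)
3 + R(1)*(-110) = 3 + (-48 + 8*1)*(-110) = 3 + (-48 + 8)*(-110) = 3 - 40*(-110) = 3 + 4400 = 4403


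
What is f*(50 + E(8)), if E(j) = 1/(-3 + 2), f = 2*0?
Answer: 0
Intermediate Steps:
f = 0
E(j) = -1 (E(j) = 1/(-1) = -1)
f*(50 + E(8)) = 0*(50 - 1) = 0*49 = 0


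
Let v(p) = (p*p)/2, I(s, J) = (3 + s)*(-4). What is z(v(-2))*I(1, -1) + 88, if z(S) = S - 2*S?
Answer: 120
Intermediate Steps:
I(s, J) = -12 - 4*s
v(p) = p**2/2 (v(p) = p**2*(1/2) = p**2/2)
z(S) = -S
z(v(-2))*I(1, -1) + 88 = (-(-2)**2/2)*(-12 - 4*1) + 88 = (-4/2)*(-12 - 4) + 88 = -1*2*(-16) + 88 = -2*(-16) + 88 = 32 + 88 = 120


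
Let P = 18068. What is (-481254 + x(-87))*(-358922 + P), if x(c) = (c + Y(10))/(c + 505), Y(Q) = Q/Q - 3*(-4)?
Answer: 34283818953042/209 ≈ 1.6404e+11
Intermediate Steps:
Y(Q) = 13 (Y(Q) = 1 + 12 = 13)
x(c) = (13 + c)/(505 + c) (x(c) = (c + 13)/(c + 505) = (13 + c)/(505 + c))
(-481254 + x(-87))*(-358922 + P) = (-481254 + (13 - 87)/(505 - 87))*(-358922 + 18068) = (-481254 - 74/418)*(-340854) = (-481254 + (1/418)*(-74))*(-340854) = (-481254 - 37/209)*(-340854) = -100582123/209*(-340854) = 34283818953042/209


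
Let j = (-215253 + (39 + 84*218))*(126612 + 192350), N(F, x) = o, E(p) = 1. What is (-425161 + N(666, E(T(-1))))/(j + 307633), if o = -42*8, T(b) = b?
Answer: 425497/62803948091 ≈ 6.7750e-6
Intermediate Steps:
o = -336
N(F, x) = -336
j = -62804255724 (j = (-215253 + (39 + 18312))*318962 = (-215253 + 18351)*318962 = -196902*318962 = -62804255724)
(-425161 + N(666, E(T(-1))))/(j + 307633) = (-425161 - 336)/(-62804255724 + 307633) = -425497/(-62803948091) = -425497*(-1/62803948091) = 425497/62803948091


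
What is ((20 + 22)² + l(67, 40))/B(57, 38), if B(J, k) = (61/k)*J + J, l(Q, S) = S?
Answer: 328/27 ≈ 12.148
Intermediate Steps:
B(J, k) = J + 61*J/k (B(J, k) = 61*J/k + J = J + 61*J/k)
((20 + 22)² + l(67, 40))/B(57, 38) = ((20 + 22)² + 40)/((57*(61 + 38)/38)) = (42² + 40)/((57*(1/38)*99)) = (1764 + 40)/(297/2) = 1804*(2/297) = 328/27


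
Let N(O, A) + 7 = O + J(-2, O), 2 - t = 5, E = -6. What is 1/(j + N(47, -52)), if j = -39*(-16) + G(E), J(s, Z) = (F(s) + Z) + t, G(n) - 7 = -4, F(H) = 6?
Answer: 1/717 ≈ 0.0013947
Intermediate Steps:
t = -3 (t = 2 - 1*5 = 2 - 5 = -3)
G(n) = 3 (G(n) = 7 - 4 = 3)
J(s, Z) = 3 + Z (J(s, Z) = (6 + Z) - 3 = 3 + Z)
N(O, A) = -4 + 2*O (N(O, A) = -7 + (O + (3 + O)) = -7 + (3 + 2*O) = -4 + 2*O)
j = 627 (j = -39*(-16) + 3 = 624 + 3 = 627)
1/(j + N(47, -52)) = 1/(627 + (-4 + 2*47)) = 1/(627 + (-4 + 94)) = 1/(627 + 90) = 1/717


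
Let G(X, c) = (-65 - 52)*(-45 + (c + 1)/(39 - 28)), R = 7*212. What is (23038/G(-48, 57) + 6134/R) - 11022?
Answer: -417804678997/37937718 ≈ -11013.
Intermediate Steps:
R = 1484
G(X, c) = 57798/11 - 117*c/11 (G(X, c) = -117*(-45 + (1 + c)/11) = -117*(-45 + (1 + c)*(1/11)) = -117*(-45 + (1/11 + c/11)) = -117*(-494/11 + c/11) = 57798/11 - 117*c/11)
(23038/G(-48, 57) + 6134/R) - 11022 = (23038/(57798/11 - 117/11*57) + 6134/1484) - 11022 = (23038/(57798/11 - 6669/11) + 6134*(1/1484)) - 11022 = (23038/(51129/11) + 3067/742) - 11022 = (23038*(11/51129) + 3067/742) - 11022 = (253418/51129 + 3067/742) - 11022 = 344848799/37937718 - 11022 = -417804678997/37937718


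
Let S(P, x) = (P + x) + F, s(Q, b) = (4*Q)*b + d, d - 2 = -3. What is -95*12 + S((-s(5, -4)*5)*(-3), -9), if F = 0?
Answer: -2364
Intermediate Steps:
d = -1 (d = 2 - 3 = -1)
s(Q, b) = -1 + 4*Q*b (s(Q, b) = (4*Q)*b - 1 = 4*Q*b - 1 = -1 + 4*Q*b)
S(P, x) = P + x (S(P, x) = (P + x) + 0 = P + x)
-95*12 + S((-s(5, -4)*5)*(-3), -9) = -95*12 + ((-(-1 + 4*5*(-4))*5)*(-3) - 9) = -1140 + ((-(-1 - 80)*5)*(-3) - 9) = -1140 + ((-1*(-81)*5)*(-3) - 9) = -1140 + ((81*5)*(-3) - 9) = -1140 + (405*(-3) - 9) = -1140 + (-1215 - 9) = -1140 - 1224 = -2364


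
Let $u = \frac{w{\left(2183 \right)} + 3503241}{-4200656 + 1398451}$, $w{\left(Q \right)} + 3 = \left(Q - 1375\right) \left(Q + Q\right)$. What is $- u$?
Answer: $\frac{7030966}{2802205} \approx 2.5091$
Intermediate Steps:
$w{\left(Q \right)} = -3 + 2 Q \left(-1375 + Q\right)$ ($w{\left(Q \right)} = -3 + \left(Q - 1375\right) \left(Q + Q\right) = -3 + \left(-1375 + Q\right) 2 Q = -3 + 2 Q \left(-1375 + Q\right)$)
$u = - \frac{7030966}{2802205}$ ($u = \frac{\left(-3 - 6003250 + 2 \cdot 2183^{2}\right) + 3503241}{-4200656 + 1398451} = \frac{\left(-3 - 6003250 + 2 \cdot 4765489\right) + 3503241}{-2802205} = \left(\left(-3 - 6003250 + 9530978\right) + 3503241\right) \left(- \frac{1}{2802205}\right) = \left(3527725 + 3503241\right) \left(- \frac{1}{2802205}\right) = 7030966 \left(- \frac{1}{2802205}\right) = - \frac{7030966}{2802205} \approx -2.5091$)
$- u = \left(-1\right) \left(- \frac{7030966}{2802205}\right) = \frac{7030966}{2802205}$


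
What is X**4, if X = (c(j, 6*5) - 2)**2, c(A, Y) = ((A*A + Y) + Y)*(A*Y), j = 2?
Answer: 47080358718474439368057815296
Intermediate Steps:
c(A, Y) = A*Y*(A**2 + 2*Y) (c(A, Y) = ((A**2 + Y) + Y)*(A*Y) = ((Y + A**2) + Y)*(A*Y) = (A**2 + 2*Y)*(A*Y) = A*Y*(A**2 + 2*Y))
X = 14730244 (X = (2*(6*5)*(2**2 + 2*(6*5)) - 2)**2 = (2*30*(4 + 2*30) - 2)**2 = (2*30*(4 + 60) - 2)**2 = (2*30*64 - 2)**2 = (3840 - 2)**2 = 3838**2 = 14730244)
X**4 = 14730244**4 = 47080358718474439368057815296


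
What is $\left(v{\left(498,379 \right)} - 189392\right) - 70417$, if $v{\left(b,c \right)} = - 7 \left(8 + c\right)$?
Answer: $-262518$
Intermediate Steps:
$v{\left(b,c \right)} = -56 - 7 c$
$\left(v{\left(498,379 \right)} - 189392\right) - 70417 = \left(\left(-56 - 2653\right) - 189392\right) - 70417 = \left(-2709 - 189392\right) - 70417 = -192101 - 70417 = -262518$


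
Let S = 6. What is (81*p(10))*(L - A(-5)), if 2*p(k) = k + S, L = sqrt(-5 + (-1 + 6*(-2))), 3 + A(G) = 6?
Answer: -1944 + 1944*I*sqrt(2) ≈ -1944.0 + 2749.2*I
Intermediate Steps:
A(G) = 3 (A(G) = -3 + 6 = 3)
L = 3*I*sqrt(2) (L = sqrt(-5 + (-1 - 12)) = sqrt(-5 - 13) = sqrt(-18) = 3*I*sqrt(2) ≈ 4.2426*I)
p(k) = 3 + k/2 (p(k) = (k + 6)/2 = (6 + k)/2 = 3 + k/2)
(81*p(10))*(L - A(-5)) = (81*(3 + (1/2)*10))*(3*I*sqrt(2) - 1*3) = (81*(3 + 5))*(3*I*sqrt(2) - 3) = (81*8)*(-3 + 3*I*sqrt(2)) = 648*(-3 + 3*I*sqrt(2)) = -1944 + 1944*I*sqrt(2)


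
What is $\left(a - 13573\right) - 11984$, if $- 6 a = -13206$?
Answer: $-23356$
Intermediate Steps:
$a = 2201$ ($a = \left(- \frac{1}{6}\right) \left(-13206\right) = 2201$)
$\left(a - 13573\right) - 11984 = \left(2201 - 13573\right) - 11984 = -11372 - 11984 = -23356$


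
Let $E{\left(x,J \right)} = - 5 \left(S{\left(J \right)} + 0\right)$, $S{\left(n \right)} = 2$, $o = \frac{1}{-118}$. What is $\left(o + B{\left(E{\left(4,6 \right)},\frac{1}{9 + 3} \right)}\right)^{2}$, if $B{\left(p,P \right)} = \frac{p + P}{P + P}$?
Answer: $\frac{12327121}{3481} \approx 3541.3$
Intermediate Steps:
$o = - \frac{1}{118} \approx -0.0084746$
$E{\left(x,J \right)} = -10$ ($E{\left(x,J \right)} = - 5 \left(2 + 0\right) = \left(-5\right) 2 = -10$)
$B{\left(p,P \right)} = \frac{P + p}{2 P}$
$\left(o + B{\left(E{\left(4,6 \right)},\frac{1}{9 + 3} \right)}\right)^{2} = \left(- \frac{1}{118} + \frac{\frac{1}{9 + 3} - 10}{2 \frac{1}{9 + 3}}\right)^{2} = \left(- \frac{1}{118} + \frac{\frac{1}{12} - 10}{2 \cdot \frac{1}{12}}\right)^{2} = \left(- \frac{1}{118} + \frac{\frac{1}{\frac{1}{12}} \left(\frac{1}{12} - 10\right)}{2}\right)^{2} = \left(- \frac{1}{118} + \frac{1}{2} \cdot 12 \left(- \frac{119}{12}\right)\right)^{2} = \left(- \frac{1}{118} - \frac{119}{2}\right)^{2} = \left(- \frac{3511}{59}\right)^{2} = \frac{12327121}{3481}$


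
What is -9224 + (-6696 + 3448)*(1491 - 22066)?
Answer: 66818376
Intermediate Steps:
-9224 + (-6696 + 3448)*(1491 - 22066) = -9224 - 3248*(-20575) = -9224 + 66827600 = 66818376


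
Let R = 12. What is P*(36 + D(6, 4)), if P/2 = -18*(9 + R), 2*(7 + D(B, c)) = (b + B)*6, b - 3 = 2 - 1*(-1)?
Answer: -49140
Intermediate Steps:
b = 6 (b = 3 + (2 - 1*(-1)) = 3 + (2 + 1) = 3 + 3 = 6)
D(B, c) = 11 + 3*B (D(B, c) = -7 + ((6 + B)*6)/2 = -7 + (36 + 6*B)/2 = -7 + (18 + 3*B) = 11 + 3*B)
P = -756 (P = 2*(-18*(9 + 12)) = 2*(-18*21) = 2*(-378) = -756)
P*(36 + D(6, 4)) = -756*(36 + (11 + 3*6)) = -756*(36 + (11 + 18)) = -756*(36 + 29) = -756*65 = -49140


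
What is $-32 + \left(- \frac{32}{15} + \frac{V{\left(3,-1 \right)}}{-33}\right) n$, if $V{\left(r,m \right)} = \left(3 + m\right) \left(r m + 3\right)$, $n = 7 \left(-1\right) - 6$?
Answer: $- \frac{64}{15} \approx -4.2667$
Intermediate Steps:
$n = -13$ ($n = -7 - 6 = -13$)
$V{\left(r,m \right)} = \left(3 + m\right) \left(3 + m r\right)$ ($V{\left(r,m \right)} = \left(3 + m\right) \left(m r + 3\right) = \left(3 + m\right) \left(3 + m r\right)$)
$-32 + \left(- \frac{32}{15} + \frac{V{\left(3,-1 \right)}}{-33}\right) n = -32 + \left(- \frac{32}{15} + \frac{9 + 3 \left(-1\right) + 3 \left(-1\right)^{2} + 3 \left(-1\right) 3}{-33}\right) \left(-13\right) = -32 + \left(\left(-32\right) \frac{1}{15} + \left(9 - 3 + 3 \cdot 1 - 9\right) \left(- \frac{1}{33}\right)\right) \left(-13\right) = -32 + \left(- \frac{32}{15} + \left(9 - 3 + 3 - 9\right) \left(- \frac{1}{33}\right)\right) \left(-13\right) = -32 + \left(- \frac{32}{15} + 0 \left(- \frac{1}{33}\right)\right) \left(-13\right) = -32 + \left(- \frac{32}{15} + 0\right) \left(-13\right) = -32 - - \frac{416}{15} = -32 + \frac{416}{15} = - \frac{64}{15}$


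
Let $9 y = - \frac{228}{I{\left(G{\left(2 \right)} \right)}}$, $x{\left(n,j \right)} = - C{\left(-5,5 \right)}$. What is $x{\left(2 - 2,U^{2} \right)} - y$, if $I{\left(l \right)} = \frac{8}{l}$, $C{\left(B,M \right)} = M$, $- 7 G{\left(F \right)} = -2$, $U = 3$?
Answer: $- \frac{86}{21} \approx -4.0952$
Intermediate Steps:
$G{\left(F \right)} = \frac{2}{7}$ ($G{\left(F \right)} = \left(- \frac{1}{7}\right) \left(-2\right) = \frac{2}{7}$)
$x{\left(n,j \right)} = -5$ ($x{\left(n,j \right)} = \left(-1\right) 5 = -5$)
$y = - \frac{19}{21}$ ($y = \frac{\left(-228\right) \frac{1}{8 \frac{1}{\frac{2}{7}}}}{9} = \frac{\left(-228\right) \frac{1}{8 \cdot \frac{7}{2}}}{9} = \frac{\left(-228\right) \frac{1}{28}}{9} = \frac{1}{9} \left(- \frac{57}{7}\right) = - \frac{19}{21} \approx -0.90476$)
$x{\left(2 - 2,U^{2} \right)} - y = -5 - - \frac{19}{21} = -5 + \frac{19}{21} = - \frac{86}{21}$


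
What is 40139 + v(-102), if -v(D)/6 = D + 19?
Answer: 40637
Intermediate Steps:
v(D) = -114 - 6*D (v(D) = -6*(D + 19) = -6*(19 + D) = -114 - 6*D)
40139 + v(-102) = 40139 + (-114 - 6*(-102)) = 40139 + (-114 + 612) = 40139 + 498 = 40637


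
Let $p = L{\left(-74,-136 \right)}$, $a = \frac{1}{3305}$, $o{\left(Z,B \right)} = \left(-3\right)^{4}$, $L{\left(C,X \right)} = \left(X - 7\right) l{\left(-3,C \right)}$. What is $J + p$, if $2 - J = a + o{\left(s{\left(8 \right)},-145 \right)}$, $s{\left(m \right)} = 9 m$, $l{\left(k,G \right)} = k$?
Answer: $\frac{1156749}{3305} \approx 350.0$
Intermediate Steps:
$L{\left(C,X \right)} = 21 - 3 X$ ($L{\left(C,X \right)} = \left(X - 7\right) \left(-3\right) = \left(-7 + X\right) \left(-3\right) = 21 - 3 X$)
$o{\left(Z,B \right)} = 81$
$a = \frac{1}{3305} \approx 0.00030257$
$J = - \frac{261096}{3305}$ ($J = 2 - \left(\frac{1}{3305} + 81\right) = 2 - \frac{267706}{3305} = - \frac{261096}{3305} \approx -79.0$)
$p = 429$ ($p = 21 - -408 = 21 + 408 = 429$)
$J + p = - \frac{261096}{3305} + 429 = \frac{1156749}{3305}$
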